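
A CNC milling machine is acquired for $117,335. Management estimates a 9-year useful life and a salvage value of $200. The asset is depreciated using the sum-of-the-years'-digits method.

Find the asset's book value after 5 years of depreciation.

Depreciable base = $117,335 − $200 = $117,135.
Sum of the years' digits = 9+8+7+6+5+4+3+2+1 = 45.
Year 1: $117,135 × 9/45 = $23,427. Book value $93,908.
Year 2: $117,135 × 8/45 = $20,824. Book value $73,084.
Year 3: $117,135 × 7/45 = $18,221. Book value $54,863.
Year 4: $117,135 × 6/45 = $15,618. Book value $39,245.
Year 5: $117,135 × 5/45 = $13,015. Book value $26,230.

$26,230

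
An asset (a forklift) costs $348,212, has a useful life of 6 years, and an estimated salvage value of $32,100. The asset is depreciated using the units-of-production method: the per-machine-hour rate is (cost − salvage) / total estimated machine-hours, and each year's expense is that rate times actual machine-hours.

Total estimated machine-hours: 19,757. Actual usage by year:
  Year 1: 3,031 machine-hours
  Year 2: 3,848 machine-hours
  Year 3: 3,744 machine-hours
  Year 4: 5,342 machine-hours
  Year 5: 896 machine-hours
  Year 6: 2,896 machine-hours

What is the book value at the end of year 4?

$92,772

Depreciable base = $348,212 − $32,100 = $316,112.
Rate = $316,112 / 19,757 machine-hours = $16 per machine-hour.
Year 1: 3,031 × $16 = $48,496. Book value $299,716.
Year 2: 3,848 × $16 = $61,568. Book value $238,148.
Year 3: 3,744 × $16 = $59,904. Book value $178,244.
Year 4: 5,342 × $16 = $85,472. Book value $92,772.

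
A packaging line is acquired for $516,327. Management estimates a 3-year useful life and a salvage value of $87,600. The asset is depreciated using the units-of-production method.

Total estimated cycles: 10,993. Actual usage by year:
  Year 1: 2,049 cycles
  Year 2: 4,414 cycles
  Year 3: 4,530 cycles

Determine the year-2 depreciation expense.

Depreciable base = $516,327 − $87,600 = $428,727.
Rate = $428,727 / 10,993 cycles = $39 per cycle.
Year 1: 2,049 × $39 = $79,911. Book value $436,416.
Year 2: 4,414 × $39 = $172,146. Book value $264,270.

$172,146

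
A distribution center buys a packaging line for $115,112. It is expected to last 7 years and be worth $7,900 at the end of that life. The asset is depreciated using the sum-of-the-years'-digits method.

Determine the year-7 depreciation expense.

Depreciable base = $115,112 − $7,900 = $107,212.
Sum of the years' digits = 7+6+5+4+3+2+1 = 28.
Year 1: $107,212 × 7/28 = $26,803. Book value $88,309.
Year 2: $107,212 × 6/28 = $22,974. Book value $65,335.
Year 3: $107,212 × 5/28 = $19,145. Book value $46,190.
Year 4: $107,212 × 4/28 = $15,316. Book value $30,874.
Year 5: $107,212 × 3/28 = $11,487. Book value $19,387.
Year 6: $107,212 × 2/28 = $7,658. Book value $11,729.
Year 7: $107,212 × 1/28 = $3,829. Book value $7,900.

$3,829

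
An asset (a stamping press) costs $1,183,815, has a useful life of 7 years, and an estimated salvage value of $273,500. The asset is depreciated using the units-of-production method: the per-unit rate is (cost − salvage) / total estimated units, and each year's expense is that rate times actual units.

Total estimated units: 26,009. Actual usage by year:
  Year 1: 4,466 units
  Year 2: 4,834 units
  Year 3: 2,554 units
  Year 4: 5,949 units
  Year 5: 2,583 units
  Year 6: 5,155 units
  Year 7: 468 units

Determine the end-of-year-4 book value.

$560,710

Depreciable base = $1,183,815 − $273,500 = $910,315.
Rate = $910,315 / 26,009 units = $35 per unit.
Year 1: 4,466 × $35 = $156,310. Book value $1,027,505.
Year 2: 4,834 × $35 = $169,190. Book value $858,315.
Year 3: 2,554 × $35 = $89,390. Book value $768,925.
Year 4: 5,949 × $35 = $208,215. Book value $560,710.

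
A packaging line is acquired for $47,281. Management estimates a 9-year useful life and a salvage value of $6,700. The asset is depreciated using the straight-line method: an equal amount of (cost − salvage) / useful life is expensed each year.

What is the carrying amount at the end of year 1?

$42,772

Depreciable base = $47,281 − $6,700 = $40,581.
Annual expense = $40,581 / 9 = $4,509.
End of year 1: book value $42,772.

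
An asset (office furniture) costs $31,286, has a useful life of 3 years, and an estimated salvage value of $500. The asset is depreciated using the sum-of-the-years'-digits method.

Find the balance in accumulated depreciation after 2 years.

$25,655

Depreciable base = $31,286 − $500 = $30,786.
Sum of the years' digits = 3+2+1 = 6.
Year 1: $30,786 × 3/6 = $15,393. Book value $15,893.
Year 2: $30,786 × 2/6 = $10,262. Book value $5,631.
Accumulated through year 2 = $31,286 − $5,631 = $25,655.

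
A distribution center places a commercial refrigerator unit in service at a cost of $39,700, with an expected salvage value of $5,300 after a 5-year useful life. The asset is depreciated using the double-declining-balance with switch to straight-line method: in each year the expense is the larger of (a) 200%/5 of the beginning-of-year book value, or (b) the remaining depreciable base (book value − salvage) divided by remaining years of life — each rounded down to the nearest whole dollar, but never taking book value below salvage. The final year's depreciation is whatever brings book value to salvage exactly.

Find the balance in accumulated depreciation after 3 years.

Depreciable base = $39,700 − $5,300 = $34,400.
Year 1: DB = ⌊$39,700 × 200%/5⌋ = $15,880; SL = ⌊$34,400/5⌋ = $6,880 → take DB $15,880. Book value $23,820.
Year 2: DB = ⌊$23,820 × 200%/5⌋ = $9,528; SL = ⌊$18,520/4⌋ = $4,630 → take DB $9,528. Book value $14,292.
Year 3: DB = ⌊$14,292 × 200%/5⌋ = $5,716; SL = ⌊$8,992/3⌋ = $2,997 → take DB $5,716. Book value $8,576.
Accumulated through year 3 = $39,700 − $8,576 = $31,124.

$31,124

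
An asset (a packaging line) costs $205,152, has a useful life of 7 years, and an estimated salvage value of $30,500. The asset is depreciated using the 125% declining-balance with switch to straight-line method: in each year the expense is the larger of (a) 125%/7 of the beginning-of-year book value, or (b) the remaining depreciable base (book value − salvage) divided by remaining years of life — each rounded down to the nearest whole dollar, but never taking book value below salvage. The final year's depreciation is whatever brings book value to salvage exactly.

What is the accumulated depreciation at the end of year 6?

Depreciable base = $205,152 − $30,500 = $174,652.
Year 1: DB = ⌊$205,152 × 125%/7⌋ = $36,634; SL = ⌊$174,652/7⌋ = $24,950 → take DB $36,634. Book value $168,518.
Year 2: DB = ⌊$168,518 × 125%/7⌋ = $30,092; SL = ⌊$138,018/6⌋ = $23,003 → take DB $30,092. Book value $138,426.
Year 3: DB = ⌊$138,426 × 125%/7⌋ = $24,718; SL = ⌊$107,926/5⌋ = $21,585 → take DB $24,718. Book value $113,708.
Year 4: DB = ⌊$113,708 × 125%/7⌋ = $20,305; SL = ⌊$83,208/4⌋ = $20,802 → take SL $20,802. Book value $92,906.
Year 5: DB = ⌊$92,906 × 125%/7⌋ = $16,590; SL = ⌊$62,406/3⌋ = $20,802 → take SL $20,802. Book value $72,104.
Year 6: DB = ⌊$72,104 × 125%/7⌋ = $12,875; SL = ⌊$41,604/2⌋ = $20,802 → take SL $20,802. Book value $51,302.
Accumulated through year 6 = $205,152 − $51,302 = $153,850.

$153,850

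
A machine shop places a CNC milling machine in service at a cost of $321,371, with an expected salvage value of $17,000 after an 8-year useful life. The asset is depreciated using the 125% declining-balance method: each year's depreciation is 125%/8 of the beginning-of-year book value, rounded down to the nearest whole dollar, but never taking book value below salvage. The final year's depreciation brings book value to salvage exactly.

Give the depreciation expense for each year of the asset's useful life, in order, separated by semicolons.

Depreciable base = $321,371 − $17,000 = $304,371.
Year 1: ⌊$321,371 × 125%/8⌋ = $50,214. Book value $271,157.
Year 2: ⌊$271,157 × 125%/8⌋ = $42,368. Book value $228,789.
Year 3: ⌊$228,789 × 125%/8⌋ = $35,748. Book value $193,041.
Year 4: ⌊$193,041 × 125%/8⌋ = $30,162. Book value $162,879.
Year 5: ⌊$162,879 × 125%/8⌋ = $25,449. Book value $137,430.
Year 6: ⌊$137,430 × 125%/8⌋ = $21,473. Book value $115,957.
Year 7: ⌊$115,957 × 125%/8⌋ = $18,118. Book value $97,839.
Year 8 (final): $97,839 − $17,000 = $80,839. Book value $17,000.

$50,214; $42,368; $35,748; $30,162; $25,449; $21,473; $18,118; $80,839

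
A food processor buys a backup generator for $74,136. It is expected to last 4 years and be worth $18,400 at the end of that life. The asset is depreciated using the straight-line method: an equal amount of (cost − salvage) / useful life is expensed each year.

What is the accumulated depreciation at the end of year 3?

Depreciable base = $74,136 − $18,400 = $55,736.
Annual expense = $55,736 / 4 = $13,934.
End of year 1: book value $60,202.
End of year 2: book value $46,268.
End of year 3: book value $32,334.
Accumulated through year 3 = $74,136 − $32,334 = $41,802.

$41,802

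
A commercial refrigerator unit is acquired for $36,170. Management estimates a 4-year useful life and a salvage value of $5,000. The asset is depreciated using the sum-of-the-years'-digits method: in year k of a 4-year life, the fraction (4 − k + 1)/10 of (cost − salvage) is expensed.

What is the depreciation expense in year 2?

$9,351

Depreciable base = $36,170 − $5,000 = $31,170.
Sum of the years' digits = 4+3+2+1 = 10.
Year 1: $31,170 × 4/10 = $12,468. Book value $23,702.
Year 2: $31,170 × 3/10 = $9,351. Book value $14,351.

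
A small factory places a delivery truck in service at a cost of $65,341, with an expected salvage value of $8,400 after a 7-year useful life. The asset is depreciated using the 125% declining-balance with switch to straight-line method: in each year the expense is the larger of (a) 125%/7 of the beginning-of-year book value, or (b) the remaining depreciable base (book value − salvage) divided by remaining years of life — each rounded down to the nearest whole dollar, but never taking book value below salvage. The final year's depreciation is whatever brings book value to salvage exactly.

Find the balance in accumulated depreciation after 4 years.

$36,079

Depreciable base = $65,341 − $8,400 = $56,941.
Year 1: DB = ⌊$65,341 × 125%/7⌋ = $11,668; SL = ⌊$56,941/7⌋ = $8,134 → take DB $11,668. Book value $53,673.
Year 2: DB = ⌊$53,673 × 125%/7⌋ = $9,584; SL = ⌊$45,273/6⌋ = $7,545 → take DB $9,584. Book value $44,089.
Year 3: DB = ⌊$44,089 × 125%/7⌋ = $7,873; SL = ⌊$35,689/5⌋ = $7,137 → take DB $7,873. Book value $36,216.
Year 4: DB = ⌊$36,216 × 125%/7⌋ = $6,467; SL = ⌊$27,816/4⌋ = $6,954 → take SL $6,954. Book value $29,262.
Accumulated through year 4 = $65,341 − $29,262 = $36,079.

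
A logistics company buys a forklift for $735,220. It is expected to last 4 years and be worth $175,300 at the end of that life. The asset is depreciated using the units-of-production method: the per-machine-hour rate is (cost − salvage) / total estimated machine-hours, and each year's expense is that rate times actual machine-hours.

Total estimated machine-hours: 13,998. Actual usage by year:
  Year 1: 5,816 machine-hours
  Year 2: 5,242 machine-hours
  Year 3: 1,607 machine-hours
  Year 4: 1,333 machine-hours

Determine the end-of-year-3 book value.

$228,620

Depreciable base = $735,220 − $175,300 = $559,920.
Rate = $559,920 / 13,998 machine-hours = $40 per machine-hour.
Year 1: 5,816 × $40 = $232,640. Book value $502,580.
Year 2: 5,242 × $40 = $209,680. Book value $292,900.
Year 3: 1,607 × $40 = $64,280. Book value $228,620.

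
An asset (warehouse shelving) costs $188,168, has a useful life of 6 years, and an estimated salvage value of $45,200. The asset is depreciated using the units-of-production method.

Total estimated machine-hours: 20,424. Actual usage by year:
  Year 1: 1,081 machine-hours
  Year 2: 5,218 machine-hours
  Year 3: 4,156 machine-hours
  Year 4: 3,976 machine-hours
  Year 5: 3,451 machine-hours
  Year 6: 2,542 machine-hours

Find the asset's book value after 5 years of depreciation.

$62,994

Depreciable base = $188,168 − $45,200 = $142,968.
Rate = $142,968 / 20,424 machine-hours = $7 per machine-hour.
Year 1: 1,081 × $7 = $7,567. Book value $180,601.
Year 2: 5,218 × $7 = $36,526. Book value $144,075.
Year 3: 4,156 × $7 = $29,092. Book value $114,983.
Year 4: 3,976 × $7 = $27,832. Book value $87,151.
Year 5: 3,451 × $7 = $24,157. Book value $62,994.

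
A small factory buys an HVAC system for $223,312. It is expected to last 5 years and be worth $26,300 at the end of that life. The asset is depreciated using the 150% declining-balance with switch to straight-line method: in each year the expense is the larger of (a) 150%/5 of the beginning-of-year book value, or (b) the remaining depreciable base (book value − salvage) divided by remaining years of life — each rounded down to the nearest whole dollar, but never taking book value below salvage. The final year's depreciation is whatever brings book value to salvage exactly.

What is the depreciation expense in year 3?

$32,827

Depreciable base = $223,312 − $26,300 = $197,012.
Year 1: DB = ⌊$223,312 × 150%/5⌋ = $66,993; SL = ⌊$197,012/5⌋ = $39,402 → take DB $66,993. Book value $156,319.
Year 2: DB = ⌊$156,319 × 150%/5⌋ = $46,895; SL = ⌊$130,019/4⌋ = $32,504 → take DB $46,895. Book value $109,424.
Year 3: DB = ⌊$109,424 × 150%/5⌋ = $32,827; SL = ⌊$83,124/3⌋ = $27,708 → take DB $32,827. Book value $76,597.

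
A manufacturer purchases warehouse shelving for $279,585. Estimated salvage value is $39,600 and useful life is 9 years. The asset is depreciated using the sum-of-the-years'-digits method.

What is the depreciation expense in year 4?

$31,998

Depreciable base = $279,585 − $39,600 = $239,985.
Sum of the years' digits = 9+8+7+6+5+4+3+2+1 = 45.
Year 1: $239,985 × 9/45 = $47,997. Book value $231,588.
Year 2: $239,985 × 8/45 = $42,664. Book value $188,924.
Year 3: $239,985 × 7/45 = $37,331. Book value $151,593.
Year 4: $239,985 × 6/45 = $31,998. Book value $119,595.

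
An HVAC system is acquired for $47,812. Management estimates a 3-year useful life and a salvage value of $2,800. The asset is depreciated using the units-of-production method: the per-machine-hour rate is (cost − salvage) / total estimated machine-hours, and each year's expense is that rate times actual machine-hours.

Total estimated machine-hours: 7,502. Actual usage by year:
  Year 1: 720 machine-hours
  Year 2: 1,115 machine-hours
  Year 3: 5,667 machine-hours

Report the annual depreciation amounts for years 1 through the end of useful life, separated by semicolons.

Depreciable base = $47,812 − $2,800 = $45,012.
Rate = $45,012 / 7,502 machine-hours = $6 per machine-hour.
Year 1: 720 × $6 = $4,320. Book value $43,492.
Year 2: 1,115 × $6 = $6,690. Book value $36,802.
Year 3: 5,667 × $6 = $34,002. Book value $2,800.

$4,320; $6,690; $34,002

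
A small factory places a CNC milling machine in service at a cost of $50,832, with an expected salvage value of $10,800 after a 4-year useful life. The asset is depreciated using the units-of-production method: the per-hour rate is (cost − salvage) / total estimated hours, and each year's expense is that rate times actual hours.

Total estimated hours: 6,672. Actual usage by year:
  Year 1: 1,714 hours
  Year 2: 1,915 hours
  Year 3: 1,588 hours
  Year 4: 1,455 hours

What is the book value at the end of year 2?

Depreciable base = $50,832 − $10,800 = $40,032.
Rate = $40,032 / 6,672 hours = $6 per hour.
Year 1: 1,714 × $6 = $10,284. Book value $40,548.
Year 2: 1,915 × $6 = $11,490. Book value $29,058.

$29,058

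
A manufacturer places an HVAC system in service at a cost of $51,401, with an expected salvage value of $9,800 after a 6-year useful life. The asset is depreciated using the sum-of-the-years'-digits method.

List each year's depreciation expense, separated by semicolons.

$11,886; $9,905; $7,924; $5,943; $3,962; $1,981

Depreciable base = $51,401 − $9,800 = $41,601.
Sum of the years' digits = 6+5+4+3+2+1 = 21.
Year 1: $41,601 × 6/21 = $11,886. Book value $39,515.
Year 2: $41,601 × 5/21 = $9,905. Book value $29,610.
Year 3: $41,601 × 4/21 = $7,924. Book value $21,686.
Year 4: $41,601 × 3/21 = $5,943. Book value $15,743.
Year 5: $41,601 × 2/21 = $3,962. Book value $11,781.
Year 6: $41,601 × 1/21 = $1,981. Book value $9,800.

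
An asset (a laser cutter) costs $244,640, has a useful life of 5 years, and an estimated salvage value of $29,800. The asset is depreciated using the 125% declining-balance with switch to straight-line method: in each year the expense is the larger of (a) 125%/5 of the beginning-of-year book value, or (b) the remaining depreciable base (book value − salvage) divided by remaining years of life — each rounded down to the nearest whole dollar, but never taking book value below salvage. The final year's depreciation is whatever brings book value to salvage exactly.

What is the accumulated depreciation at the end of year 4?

$178,903

Depreciable base = $244,640 − $29,800 = $214,840.
Year 1: DB = ⌊$244,640 × 125%/5⌋ = $61,160; SL = ⌊$214,840/5⌋ = $42,968 → take DB $61,160. Book value $183,480.
Year 2: DB = ⌊$183,480 × 125%/5⌋ = $45,870; SL = ⌊$153,680/4⌋ = $38,420 → take DB $45,870. Book value $137,610.
Year 3: DB = ⌊$137,610 × 125%/5⌋ = $34,402; SL = ⌊$107,810/3⌋ = $35,936 → take SL $35,936. Book value $101,674.
Year 4: DB = ⌊$101,674 × 125%/5⌋ = $25,418; SL = ⌊$71,874/2⌋ = $35,937 → take SL $35,937. Book value $65,737.
Accumulated through year 4 = $244,640 − $65,737 = $178,903.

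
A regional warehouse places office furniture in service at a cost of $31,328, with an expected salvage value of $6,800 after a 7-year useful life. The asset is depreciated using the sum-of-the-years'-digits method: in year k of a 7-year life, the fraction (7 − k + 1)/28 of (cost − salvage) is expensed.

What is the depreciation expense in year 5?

$2,628

Depreciable base = $31,328 − $6,800 = $24,528.
Sum of the years' digits = 7+6+5+4+3+2+1 = 28.
Year 1: $24,528 × 7/28 = $6,132. Book value $25,196.
Year 2: $24,528 × 6/28 = $5,256. Book value $19,940.
Year 3: $24,528 × 5/28 = $4,380. Book value $15,560.
Year 4: $24,528 × 4/28 = $3,504. Book value $12,056.
Year 5: $24,528 × 3/28 = $2,628. Book value $9,428.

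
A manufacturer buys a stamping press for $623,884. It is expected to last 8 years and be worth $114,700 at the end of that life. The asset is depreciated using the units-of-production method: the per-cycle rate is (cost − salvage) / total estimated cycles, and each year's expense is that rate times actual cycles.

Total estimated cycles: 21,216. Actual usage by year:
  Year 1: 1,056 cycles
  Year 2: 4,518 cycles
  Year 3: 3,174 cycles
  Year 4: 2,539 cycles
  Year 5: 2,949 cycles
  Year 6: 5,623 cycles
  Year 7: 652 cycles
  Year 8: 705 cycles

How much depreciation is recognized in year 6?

Depreciable base = $623,884 − $114,700 = $509,184.
Rate = $509,184 / 21,216 cycles = $24 per cycle.
Year 1: 1,056 × $24 = $25,344. Book value $598,540.
Year 2: 4,518 × $24 = $108,432. Book value $490,108.
Year 3: 3,174 × $24 = $76,176. Book value $413,932.
Year 4: 2,539 × $24 = $60,936. Book value $352,996.
Year 5: 2,949 × $24 = $70,776. Book value $282,220.
Year 6: 5,623 × $24 = $134,952. Book value $147,268.

$134,952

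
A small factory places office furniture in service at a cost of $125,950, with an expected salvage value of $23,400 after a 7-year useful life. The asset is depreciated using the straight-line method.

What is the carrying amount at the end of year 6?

$38,050

Depreciable base = $125,950 − $23,400 = $102,550.
Annual expense = $102,550 / 7 = $14,650.
End of year 1: book value $111,300.
End of year 2: book value $96,650.
End of year 3: book value $82,000.
End of year 4: book value $67,350.
End of year 5: book value $52,700.
End of year 6: book value $38,050.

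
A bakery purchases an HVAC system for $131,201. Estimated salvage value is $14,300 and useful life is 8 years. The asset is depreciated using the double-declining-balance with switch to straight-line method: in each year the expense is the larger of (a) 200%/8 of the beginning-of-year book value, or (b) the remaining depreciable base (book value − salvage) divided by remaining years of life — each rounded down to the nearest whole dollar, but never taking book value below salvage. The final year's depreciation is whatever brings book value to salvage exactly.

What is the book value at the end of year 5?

Depreciable base = $131,201 − $14,300 = $116,901.
Year 1: DB = ⌊$131,201 × 200%/8⌋ = $32,800; SL = ⌊$116,901/8⌋ = $14,612 → take DB $32,800. Book value $98,401.
Year 2: DB = ⌊$98,401 × 200%/8⌋ = $24,600; SL = ⌊$84,101/7⌋ = $12,014 → take DB $24,600. Book value $73,801.
Year 3: DB = ⌊$73,801 × 200%/8⌋ = $18,450; SL = ⌊$59,501/6⌋ = $9,916 → take DB $18,450. Book value $55,351.
Year 4: DB = ⌊$55,351 × 200%/8⌋ = $13,837; SL = ⌊$41,051/5⌋ = $8,210 → take DB $13,837. Book value $41,514.
Year 5: DB = ⌊$41,514 × 200%/8⌋ = $10,378; SL = ⌊$27,214/4⌋ = $6,803 → take DB $10,378. Book value $31,136.

$31,136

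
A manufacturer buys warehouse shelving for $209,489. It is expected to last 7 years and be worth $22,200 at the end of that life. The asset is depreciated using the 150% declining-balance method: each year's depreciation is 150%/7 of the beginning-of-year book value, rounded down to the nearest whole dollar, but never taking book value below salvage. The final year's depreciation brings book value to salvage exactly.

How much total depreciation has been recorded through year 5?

$146,756

Depreciable base = $209,489 − $22,200 = $187,289.
Year 1: ⌊$209,489 × 150%/7⌋ = $44,890. Book value $164,599.
Year 2: ⌊$164,599 × 150%/7⌋ = $35,271. Book value $129,328.
Year 3: ⌊$129,328 × 150%/7⌋ = $27,713. Book value $101,615.
Year 4: ⌊$101,615 × 150%/7⌋ = $21,774. Book value $79,841.
Year 5: ⌊$79,841 × 150%/7⌋ = $17,108. Book value $62,733.
Accumulated through year 5 = $209,489 − $62,733 = $146,756.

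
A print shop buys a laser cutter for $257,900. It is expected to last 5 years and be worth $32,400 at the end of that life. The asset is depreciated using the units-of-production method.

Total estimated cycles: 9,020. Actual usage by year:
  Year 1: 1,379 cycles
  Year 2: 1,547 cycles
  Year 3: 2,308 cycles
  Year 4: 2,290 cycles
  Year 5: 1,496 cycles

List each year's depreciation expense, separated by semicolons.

$34,475; $38,675; $57,700; $57,250; $37,400

Depreciable base = $257,900 − $32,400 = $225,500.
Rate = $225,500 / 9,020 cycles = $25 per cycle.
Year 1: 1,379 × $25 = $34,475. Book value $223,425.
Year 2: 1,547 × $25 = $38,675. Book value $184,750.
Year 3: 2,308 × $25 = $57,700. Book value $127,050.
Year 4: 2,290 × $25 = $57,250. Book value $69,800.
Year 5: 1,496 × $25 = $37,400. Book value $32,400.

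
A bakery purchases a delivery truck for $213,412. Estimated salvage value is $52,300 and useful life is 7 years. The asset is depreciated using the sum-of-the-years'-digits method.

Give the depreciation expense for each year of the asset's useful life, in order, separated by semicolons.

Depreciable base = $213,412 − $52,300 = $161,112.
Sum of the years' digits = 7+6+5+4+3+2+1 = 28.
Year 1: $161,112 × 7/28 = $40,278. Book value $173,134.
Year 2: $161,112 × 6/28 = $34,524. Book value $138,610.
Year 3: $161,112 × 5/28 = $28,770. Book value $109,840.
Year 4: $161,112 × 4/28 = $23,016. Book value $86,824.
Year 5: $161,112 × 3/28 = $17,262. Book value $69,562.
Year 6: $161,112 × 2/28 = $11,508. Book value $58,054.
Year 7: $161,112 × 1/28 = $5,754. Book value $52,300.

$40,278; $34,524; $28,770; $23,016; $17,262; $11,508; $5,754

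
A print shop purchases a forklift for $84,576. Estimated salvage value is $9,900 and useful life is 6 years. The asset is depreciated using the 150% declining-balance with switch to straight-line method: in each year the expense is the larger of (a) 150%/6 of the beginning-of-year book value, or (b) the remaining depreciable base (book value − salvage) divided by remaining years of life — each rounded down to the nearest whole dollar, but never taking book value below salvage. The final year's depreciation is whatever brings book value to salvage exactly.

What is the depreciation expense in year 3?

Depreciable base = $84,576 − $9,900 = $74,676.
Year 1: DB = ⌊$84,576 × 150%/6⌋ = $21,144; SL = ⌊$74,676/6⌋ = $12,446 → take DB $21,144. Book value $63,432.
Year 2: DB = ⌊$63,432 × 150%/6⌋ = $15,858; SL = ⌊$53,532/5⌋ = $10,706 → take DB $15,858. Book value $47,574.
Year 3: DB = ⌊$47,574 × 150%/6⌋ = $11,893; SL = ⌊$37,674/4⌋ = $9,418 → take DB $11,893. Book value $35,681.

$11,893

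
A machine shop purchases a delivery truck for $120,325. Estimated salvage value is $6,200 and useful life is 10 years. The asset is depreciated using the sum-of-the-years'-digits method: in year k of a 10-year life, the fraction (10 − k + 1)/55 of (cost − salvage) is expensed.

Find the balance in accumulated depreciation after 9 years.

$112,050

Depreciable base = $120,325 − $6,200 = $114,125.
Sum of the years' digits = 10+9+8+7+6+5+4+3+2+1 = 55.
Year 1: $114,125 × 10/55 = $20,750. Book value $99,575.
Year 2: $114,125 × 9/55 = $18,675. Book value $80,900.
Year 3: $114,125 × 8/55 = $16,600. Book value $64,300.
Year 4: $114,125 × 7/55 = $14,525. Book value $49,775.
Year 5: $114,125 × 6/55 = $12,450. Book value $37,325.
Year 6: $114,125 × 5/55 = $10,375. Book value $26,950.
Year 7: $114,125 × 4/55 = $8,300. Book value $18,650.
Year 8: $114,125 × 3/55 = $6,225. Book value $12,425.
Year 9: $114,125 × 2/55 = $4,150. Book value $8,275.
Accumulated through year 9 = $120,325 − $8,275 = $112,050.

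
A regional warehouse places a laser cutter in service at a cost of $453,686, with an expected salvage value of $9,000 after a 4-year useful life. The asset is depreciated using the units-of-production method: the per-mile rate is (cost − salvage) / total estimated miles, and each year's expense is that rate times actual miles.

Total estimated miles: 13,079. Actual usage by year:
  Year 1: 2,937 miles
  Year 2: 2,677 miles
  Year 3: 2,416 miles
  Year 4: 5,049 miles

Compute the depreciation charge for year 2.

Depreciable base = $453,686 − $9,000 = $444,686.
Rate = $444,686 / 13,079 miles = $34 per mile.
Year 1: 2,937 × $34 = $99,858. Book value $353,828.
Year 2: 2,677 × $34 = $91,018. Book value $262,810.

$91,018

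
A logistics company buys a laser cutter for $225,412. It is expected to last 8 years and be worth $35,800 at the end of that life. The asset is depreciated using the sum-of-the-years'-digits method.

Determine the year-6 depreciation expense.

$15,801

Depreciable base = $225,412 − $35,800 = $189,612.
Sum of the years' digits = 8+7+6+5+4+3+2+1 = 36.
Year 1: $189,612 × 8/36 = $42,136. Book value $183,276.
Year 2: $189,612 × 7/36 = $36,869. Book value $146,407.
Year 3: $189,612 × 6/36 = $31,602. Book value $114,805.
Year 4: $189,612 × 5/36 = $26,335. Book value $88,470.
Year 5: $189,612 × 4/36 = $21,068. Book value $67,402.
Year 6: $189,612 × 3/36 = $15,801. Book value $51,601.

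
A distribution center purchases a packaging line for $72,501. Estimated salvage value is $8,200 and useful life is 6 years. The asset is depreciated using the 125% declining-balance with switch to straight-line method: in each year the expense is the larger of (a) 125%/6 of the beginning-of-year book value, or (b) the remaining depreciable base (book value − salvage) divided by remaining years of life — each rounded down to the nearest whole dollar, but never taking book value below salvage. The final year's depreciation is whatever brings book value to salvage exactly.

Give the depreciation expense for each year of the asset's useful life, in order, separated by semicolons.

$15,104; $11,957; $9,466; $9,258; $9,258; $9,258

Depreciable base = $72,501 − $8,200 = $64,301.
Year 1: DB = ⌊$72,501 × 125%/6⌋ = $15,104; SL = ⌊$64,301/6⌋ = $10,716 → take DB $15,104. Book value $57,397.
Year 2: DB = ⌊$57,397 × 125%/6⌋ = $11,957; SL = ⌊$49,197/5⌋ = $9,839 → take DB $11,957. Book value $45,440.
Year 3: DB = ⌊$45,440 × 125%/6⌋ = $9,466; SL = ⌊$37,240/4⌋ = $9,310 → take DB $9,466. Book value $35,974.
Year 4: DB = ⌊$35,974 × 125%/6⌋ = $7,494; SL = ⌊$27,774/3⌋ = $9,258 → take SL $9,258. Book value $26,716.
Year 5: DB = ⌊$26,716 × 125%/6⌋ = $5,565; SL = ⌊$18,516/2⌋ = $9,258 → take SL $9,258. Book value $17,458.
Year 6 (final): $17,458 − $8,200 = $9,258. Book value $8,200.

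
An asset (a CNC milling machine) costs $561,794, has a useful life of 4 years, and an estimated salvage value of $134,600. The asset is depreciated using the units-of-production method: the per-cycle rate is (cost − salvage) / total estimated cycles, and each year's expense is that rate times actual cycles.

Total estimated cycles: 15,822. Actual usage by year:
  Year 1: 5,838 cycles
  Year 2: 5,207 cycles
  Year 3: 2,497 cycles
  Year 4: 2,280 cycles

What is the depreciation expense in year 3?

Depreciable base = $561,794 − $134,600 = $427,194.
Rate = $427,194 / 15,822 cycles = $27 per cycle.
Year 1: 5,838 × $27 = $157,626. Book value $404,168.
Year 2: 5,207 × $27 = $140,589. Book value $263,579.
Year 3: 2,497 × $27 = $67,419. Book value $196,160.

$67,419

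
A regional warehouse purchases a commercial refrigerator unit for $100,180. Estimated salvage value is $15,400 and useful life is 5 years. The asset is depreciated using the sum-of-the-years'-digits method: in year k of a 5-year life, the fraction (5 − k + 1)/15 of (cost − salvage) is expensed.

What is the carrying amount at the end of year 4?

$21,052

Depreciable base = $100,180 − $15,400 = $84,780.
Sum of the years' digits = 5+4+3+2+1 = 15.
Year 1: $84,780 × 5/15 = $28,260. Book value $71,920.
Year 2: $84,780 × 4/15 = $22,608. Book value $49,312.
Year 3: $84,780 × 3/15 = $16,956. Book value $32,356.
Year 4: $84,780 × 2/15 = $11,304. Book value $21,052.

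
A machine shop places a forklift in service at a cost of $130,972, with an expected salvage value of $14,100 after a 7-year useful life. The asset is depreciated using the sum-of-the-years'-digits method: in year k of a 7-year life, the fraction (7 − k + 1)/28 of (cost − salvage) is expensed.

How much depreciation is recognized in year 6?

Depreciable base = $130,972 − $14,100 = $116,872.
Sum of the years' digits = 7+6+5+4+3+2+1 = 28.
Year 1: $116,872 × 7/28 = $29,218. Book value $101,754.
Year 2: $116,872 × 6/28 = $25,044. Book value $76,710.
Year 3: $116,872 × 5/28 = $20,870. Book value $55,840.
Year 4: $116,872 × 4/28 = $16,696. Book value $39,144.
Year 5: $116,872 × 3/28 = $12,522. Book value $26,622.
Year 6: $116,872 × 2/28 = $8,348. Book value $18,274.

$8,348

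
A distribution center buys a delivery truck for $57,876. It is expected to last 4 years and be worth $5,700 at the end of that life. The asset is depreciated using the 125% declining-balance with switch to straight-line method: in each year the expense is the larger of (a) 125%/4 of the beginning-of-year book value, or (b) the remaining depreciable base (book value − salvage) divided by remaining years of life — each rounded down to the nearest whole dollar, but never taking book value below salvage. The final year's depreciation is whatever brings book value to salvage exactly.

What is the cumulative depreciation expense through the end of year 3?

Depreciable base = $57,876 − $5,700 = $52,176.
Year 1: DB = ⌊$57,876 × 125%/4⌋ = $18,086; SL = ⌊$52,176/4⌋ = $13,044 → take DB $18,086. Book value $39,790.
Year 2: DB = ⌊$39,790 × 125%/4⌋ = $12,434; SL = ⌊$34,090/3⌋ = $11,363 → take DB $12,434. Book value $27,356.
Year 3: DB = ⌊$27,356 × 125%/4⌋ = $8,548; SL = ⌊$21,656/2⌋ = $10,828 → take SL $10,828. Book value $16,528.
Accumulated through year 3 = $57,876 − $16,528 = $41,348.

$41,348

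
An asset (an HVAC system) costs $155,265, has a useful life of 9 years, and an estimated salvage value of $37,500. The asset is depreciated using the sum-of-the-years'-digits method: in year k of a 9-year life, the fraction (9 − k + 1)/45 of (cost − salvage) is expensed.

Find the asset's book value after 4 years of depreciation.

$76,755

Depreciable base = $155,265 − $37,500 = $117,765.
Sum of the years' digits = 9+8+7+6+5+4+3+2+1 = 45.
Year 1: $117,765 × 9/45 = $23,553. Book value $131,712.
Year 2: $117,765 × 8/45 = $20,936. Book value $110,776.
Year 3: $117,765 × 7/45 = $18,319. Book value $92,457.
Year 4: $117,765 × 6/45 = $15,702. Book value $76,755.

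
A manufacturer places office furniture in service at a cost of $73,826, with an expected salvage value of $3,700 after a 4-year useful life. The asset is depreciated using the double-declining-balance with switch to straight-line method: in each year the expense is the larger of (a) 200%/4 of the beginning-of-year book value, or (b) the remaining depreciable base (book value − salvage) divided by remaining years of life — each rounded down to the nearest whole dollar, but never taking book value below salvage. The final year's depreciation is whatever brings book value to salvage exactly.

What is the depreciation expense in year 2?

$18,456

Depreciable base = $73,826 − $3,700 = $70,126.
Year 1: DB = ⌊$73,826 × 200%/4⌋ = $36,913; SL = ⌊$70,126/4⌋ = $17,531 → take DB $36,913. Book value $36,913.
Year 2: DB = ⌊$36,913 × 200%/4⌋ = $18,456; SL = ⌊$33,213/3⌋ = $11,071 → take DB $18,456. Book value $18,457.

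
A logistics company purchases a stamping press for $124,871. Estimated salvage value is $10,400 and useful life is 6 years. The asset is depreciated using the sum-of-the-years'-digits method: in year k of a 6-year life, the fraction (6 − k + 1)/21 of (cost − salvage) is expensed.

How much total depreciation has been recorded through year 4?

$98,118

Depreciable base = $124,871 − $10,400 = $114,471.
Sum of the years' digits = 6+5+4+3+2+1 = 21.
Year 1: $114,471 × 6/21 = $32,706. Book value $92,165.
Year 2: $114,471 × 5/21 = $27,255. Book value $64,910.
Year 3: $114,471 × 4/21 = $21,804. Book value $43,106.
Year 4: $114,471 × 3/21 = $16,353. Book value $26,753.
Accumulated through year 4 = $124,871 − $26,753 = $98,118.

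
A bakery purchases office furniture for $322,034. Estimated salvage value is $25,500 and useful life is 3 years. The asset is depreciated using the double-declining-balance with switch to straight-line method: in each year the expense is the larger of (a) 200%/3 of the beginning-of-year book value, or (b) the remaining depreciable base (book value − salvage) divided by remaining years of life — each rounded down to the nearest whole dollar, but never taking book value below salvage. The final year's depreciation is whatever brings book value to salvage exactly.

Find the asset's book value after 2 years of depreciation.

$35,782

Depreciable base = $322,034 − $25,500 = $296,534.
Year 1: DB = ⌊$322,034 × 200%/3⌋ = $214,689; SL = ⌊$296,534/3⌋ = $98,844 → take DB $214,689. Book value $107,345.
Year 2: DB = ⌊$107,345 × 200%/3⌋ = $71,563; SL = ⌊$81,845/2⌋ = $40,922 → take DB $71,563. Book value $35,782.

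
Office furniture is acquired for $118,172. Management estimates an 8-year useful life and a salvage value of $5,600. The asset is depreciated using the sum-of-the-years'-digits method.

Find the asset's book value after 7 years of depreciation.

$8,727

Depreciable base = $118,172 − $5,600 = $112,572.
Sum of the years' digits = 8+7+6+5+4+3+2+1 = 36.
Year 1: $112,572 × 8/36 = $25,016. Book value $93,156.
Year 2: $112,572 × 7/36 = $21,889. Book value $71,267.
Year 3: $112,572 × 6/36 = $18,762. Book value $52,505.
Year 4: $112,572 × 5/36 = $15,635. Book value $36,870.
Year 5: $112,572 × 4/36 = $12,508. Book value $24,362.
Year 6: $112,572 × 3/36 = $9,381. Book value $14,981.
Year 7: $112,572 × 2/36 = $6,254. Book value $8,727.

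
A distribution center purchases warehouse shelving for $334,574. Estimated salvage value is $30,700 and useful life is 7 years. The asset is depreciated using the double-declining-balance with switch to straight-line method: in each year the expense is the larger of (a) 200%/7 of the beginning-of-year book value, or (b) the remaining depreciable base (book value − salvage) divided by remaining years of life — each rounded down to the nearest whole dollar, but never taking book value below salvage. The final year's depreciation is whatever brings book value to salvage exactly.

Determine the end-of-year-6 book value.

$44,436

Depreciable base = $334,574 − $30,700 = $303,874.
Year 1: DB = ⌊$334,574 × 200%/7⌋ = $95,592; SL = ⌊$303,874/7⌋ = $43,410 → take DB $95,592. Book value $238,982.
Year 2: DB = ⌊$238,982 × 200%/7⌋ = $68,280; SL = ⌊$208,282/6⌋ = $34,713 → take DB $68,280. Book value $170,702.
Year 3: DB = ⌊$170,702 × 200%/7⌋ = $48,772; SL = ⌊$140,002/5⌋ = $28,000 → take DB $48,772. Book value $121,930.
Year 4: DB = ⌊$121,930 × 200%/7⌋ = $34,837; SL = ⌊$91,230/4⌋ = $22,807 → take DB $34,837. Book value $87,093.
Year 5: DB = ⌊$87,093 × 200%/7⌋ = $24,883; SL = ⌊$56,393/3⌋ = $18,797 → take DB $24,883. Book value $62,210.
Year 6: DB = ⌊$62,210 × 200%/7⌋ = $17,774; SL = ⌊$31,510/2⌋ = $15,755 → take DB $17,774. Book value $44,436.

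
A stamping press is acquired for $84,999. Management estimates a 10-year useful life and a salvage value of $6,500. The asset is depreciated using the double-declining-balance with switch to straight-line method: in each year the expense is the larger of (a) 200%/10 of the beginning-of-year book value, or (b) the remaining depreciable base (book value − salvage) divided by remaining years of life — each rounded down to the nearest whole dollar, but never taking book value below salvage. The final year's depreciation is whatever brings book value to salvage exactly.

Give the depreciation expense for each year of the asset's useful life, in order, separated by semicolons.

$16,999; $13,600; $10,880; $8,704; $6,963; $5,570; $4,456; $3,775; $3,776; $3,776

Depreciable base = $84,999 − $6,500 = $78,499.
Year 1: DB = ⌊$84,999 × 200%/10⌋ = $16,999; SL = ⌊$78,499/10⌋ = $7,849 → take DB $16,999. Book value $68,000.
Year 2: DB = ⌊$68,000 × 200%/10⌋ = $13,600; SL = ⌊$61,500/9⌋ = $6,833 → take DB $13,600. Book value $54,400.
Year 3: DB = ⌊$54,400 × 200%/10⌋ = $10,880; SL = ⌊$47,900/8⌋ = $5,987 → take DB $10,880. Book value $43,520.
Year 4: DB = ⌊$43,520 × 200%/10⌋ = $8,704; SL = ⌊$37,020/7⌋ = $5,288 → take DB $8,704. Book value $34,816.
Year 5: DB = ⌊$34,816 × 200%/10⌋ = $6,963; SL = ⌊$28,316/6⌋ = $4,719 → take DB $6,963. Book value $27,853.
Year 6: DB = ⌊$27,853 × 200%/10⌋ = $5,570; SL = ⌊$21,353/5⌋ = $4,270 → take DB $5,570. Book value $22,283.
Year 7: DB = ⌊$22,283 × 200%/10⌋ = $4,456; SL = ⌊$15,783/4⌋ = $3,945 → take DB $4,456. Book value $17,827.
Year 8: DB = ⌊$17,827 × 200%/10⌋ = $3,565; SL = ⌊$11,327/3⌋ = $3,775 → take SL $3,775. Book value $14,052.
Year 9: DB = ⌊$14,052 × 200%/10⌋ = $2,810; SL = ⌊$7,552/2⌋ = $3,776 → take SL $3,776. Book value $10,276.
Year 10 (final): $10,276 − $6,500 = $3,776. Book value $6,500.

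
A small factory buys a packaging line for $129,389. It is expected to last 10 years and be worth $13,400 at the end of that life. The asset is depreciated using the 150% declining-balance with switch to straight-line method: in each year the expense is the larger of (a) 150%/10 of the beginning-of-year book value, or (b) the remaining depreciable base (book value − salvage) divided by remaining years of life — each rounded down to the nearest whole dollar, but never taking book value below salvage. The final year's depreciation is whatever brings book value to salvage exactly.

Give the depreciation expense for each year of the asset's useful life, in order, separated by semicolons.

Depreciable base = $129,389 − $13,400 = $115,989.
Year 1: DB = ⌊$129,389 × 150%/10⌋ = $19,408; SL = ⌊$115,989/10⌋ = $11,598 → take DB $19,408. Book value $109,981.
Year 2: DB = ⌊$109,981 × 150%/10⌋ = $16,497; SL = ⌊$96,581/9⌋ = $10,731 → take DB $16,497. Book value $93,484.
Year 3: DB = ⌊$93,484 × 150%/10⌋ = $14,022; SL = ⌊$80,084/8⌋ = $10,010 → take DB $14,022. Book value $79,462.
Year 4: DB = ⌊$79,462 × 150%/10⌋ = $11,919; SL = ⌊$66,062/7⌋ = $9,437 → take DB $11,919. Book value $67,543.
Year 5: DB = ⌊$67,543 × 150%/10⌋ = $10,131; SL = ⌊$54,143/6⌋ = $9,023 → take DB $10,131. Book value $57,412.
Year 6: DB = ⌊$57,412 × 150%/10⌋ = $8,611; SL = ⌊$44,012/5⌋ = $8,802 → take SL $8,802. Book value $48,610.
Year 7: DB = ⌊$48,610 × 150%/10⌋ = $7,291; SL = ⌊$35,210/4⌋ = $8,802 → take SL $8,802. Book value $39,808.
Year 8: DB = ⌊$39,808 × 150%/10⌋ = $5,971; SL = ⌊$26,408/3⌋ = $8,802 → take SL $8,802. Book value $31,006.
Year 9: DB = ⌊$31,006 × 150%/10⌋ = $4,650; SL = ⌊$17,606/2⌋ = $8,803 → take SL $8,803. Book value $22,203.
Year 10 (final): $22,203 − $13,400 = $8,803. Book value $13,400.

$19,408; $16,497; $14,022; $11,919; $10,131; $8,802; $8,802; $8,802; $8,803; $8,803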